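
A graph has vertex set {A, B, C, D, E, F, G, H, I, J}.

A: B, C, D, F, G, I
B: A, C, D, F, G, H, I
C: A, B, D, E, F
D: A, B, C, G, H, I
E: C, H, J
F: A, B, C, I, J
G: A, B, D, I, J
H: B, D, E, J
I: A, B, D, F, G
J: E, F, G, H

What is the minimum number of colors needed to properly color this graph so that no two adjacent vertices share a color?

A, B, D, G, I are pairwise adjacent (a clique of size 5), so at least 5 colors are needed.
A valid assignment using 5 colors: A=green, B=red, C=yellow, D=blue, E=blue, F=blue, G=purple, H=green, I=yellow, J=red. No two adjacent vertices share a color.

5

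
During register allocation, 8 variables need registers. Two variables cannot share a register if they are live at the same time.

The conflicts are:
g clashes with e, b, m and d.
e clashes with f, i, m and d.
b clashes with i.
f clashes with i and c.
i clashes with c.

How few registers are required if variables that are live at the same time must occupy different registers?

3

f, i, c pairwise conflict, so at least 3 registers are needed.
A valid assignment using 3 registers: g=2, e=1, b=1, f=3, i=2, c=1, m=3, d=3. Each listed conflict is separated.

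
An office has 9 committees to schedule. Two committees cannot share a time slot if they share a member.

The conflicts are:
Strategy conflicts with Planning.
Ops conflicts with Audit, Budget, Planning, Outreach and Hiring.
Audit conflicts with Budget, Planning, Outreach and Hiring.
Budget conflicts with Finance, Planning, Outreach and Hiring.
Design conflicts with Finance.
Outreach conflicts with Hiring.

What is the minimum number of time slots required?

Ops, Audit, Budget, Outreach, Hiring pairwise conflict, so at least 5 time slots are needed.
5 time slots suffice: time slot 1 → {Strategy, Budget, Design}; time slot 2 → {Ops, Finance}; time slot 3 → {Audit}; time slot 4 → {Planning, Hiring}; time slot 5 → {Outreach}. Each listed conflict is separated.

5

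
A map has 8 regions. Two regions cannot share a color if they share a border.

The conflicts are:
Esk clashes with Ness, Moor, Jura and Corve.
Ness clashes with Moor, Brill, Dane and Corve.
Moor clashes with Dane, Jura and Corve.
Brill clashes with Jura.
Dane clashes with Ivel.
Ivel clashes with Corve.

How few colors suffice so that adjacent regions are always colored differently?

4

Esk, Ness, Moor, Corve all conflict with each other, so at least 4 colors are needed.
4 colors suffice: Esk=4, Ness=1, Moor=2, Brill=2, Dane=3, Ivel=1, Jura=1, Corve=3. Each listed conflict is separated.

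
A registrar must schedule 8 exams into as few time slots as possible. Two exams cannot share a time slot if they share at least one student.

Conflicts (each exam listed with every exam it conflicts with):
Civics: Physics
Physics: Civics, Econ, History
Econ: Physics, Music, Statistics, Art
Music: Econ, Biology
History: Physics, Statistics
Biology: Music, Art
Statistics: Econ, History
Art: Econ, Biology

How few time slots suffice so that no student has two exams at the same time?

2

Econ and Statistics conflict, so at least 2 time slots are needed.
A valid assignment using 2 time slots: Civics=1, Physics=2, Econ=1, Music=2, History=1, Biology=1, Statistics=2, Art=2. No two conflicting exams share a time slot.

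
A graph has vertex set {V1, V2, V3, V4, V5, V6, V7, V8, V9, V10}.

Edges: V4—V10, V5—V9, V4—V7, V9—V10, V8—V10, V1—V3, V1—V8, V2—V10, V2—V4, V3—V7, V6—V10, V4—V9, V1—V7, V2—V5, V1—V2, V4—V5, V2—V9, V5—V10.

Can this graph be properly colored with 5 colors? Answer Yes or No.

Yes

The chromatic number is 5. V2, V4, V5, V9, V10 are mutually adjacent (a clique of size 5), so at least 5 colors are needed.
A valid assignment using 5 colors: V1=1, V2=2, V3=3, V4=3, V5=5, V6=2, V7=2, V8=2, V9=4, V10=1.
That is already a proper 5-coloring.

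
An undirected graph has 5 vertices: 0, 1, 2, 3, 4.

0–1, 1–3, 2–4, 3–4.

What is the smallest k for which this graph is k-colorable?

1 and 3 are adjacent, so at least 2 colors are needed.
2 colors suffice: color a → {0, 2, 3}; color b → {1, 4}. Each edge has distinct colors on its endpoints.

2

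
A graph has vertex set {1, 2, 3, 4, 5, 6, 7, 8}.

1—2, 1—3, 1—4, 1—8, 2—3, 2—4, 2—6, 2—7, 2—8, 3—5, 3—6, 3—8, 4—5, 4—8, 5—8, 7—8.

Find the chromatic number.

4

1, 2, 3, 8 form a clique, so at least 4 colors are needed.
A valid assignment using 4 colors: 1=d, 2=a, 3=c, 4=c, 5=a, 6=b, 7=c, 8=b. No two adjacent vertices share a color.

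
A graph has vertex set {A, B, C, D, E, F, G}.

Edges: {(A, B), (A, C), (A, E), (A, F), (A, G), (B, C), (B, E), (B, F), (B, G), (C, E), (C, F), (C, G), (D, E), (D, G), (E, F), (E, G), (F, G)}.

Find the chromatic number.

A, B, C, E, F, G are pairwise adjacent (a clique of size 6), so at least 6 colors are needed.
A valid assignment using 6 colors: A=3, B=5, C=6, D=3, E=1, F=4, G=2. Each edge has distinct colors on its endpoints.

6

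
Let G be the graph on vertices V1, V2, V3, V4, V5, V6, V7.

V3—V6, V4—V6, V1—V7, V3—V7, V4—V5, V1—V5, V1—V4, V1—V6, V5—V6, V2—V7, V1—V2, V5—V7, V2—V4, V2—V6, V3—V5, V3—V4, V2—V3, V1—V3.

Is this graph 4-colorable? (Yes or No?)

V1, V3, V4, V5, V6 are mutually adjacent (a clique of size 5), so at least 5 colors are needed.
So 4 colors are not enough.

No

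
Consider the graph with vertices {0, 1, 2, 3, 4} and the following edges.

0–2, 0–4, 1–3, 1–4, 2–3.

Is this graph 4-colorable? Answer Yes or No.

Yes

The chromatic number is 3. The cycle 1-3-2-0-4-1 has odd length 5, so it cannot be 2-colored; at least 3 colors are needed.
3 colors suffice: color red → {2, 4}; color blue → {0, 3}; color green → {1}.
Since 4 ≥ 3, a proper 4-coloring certainly exists.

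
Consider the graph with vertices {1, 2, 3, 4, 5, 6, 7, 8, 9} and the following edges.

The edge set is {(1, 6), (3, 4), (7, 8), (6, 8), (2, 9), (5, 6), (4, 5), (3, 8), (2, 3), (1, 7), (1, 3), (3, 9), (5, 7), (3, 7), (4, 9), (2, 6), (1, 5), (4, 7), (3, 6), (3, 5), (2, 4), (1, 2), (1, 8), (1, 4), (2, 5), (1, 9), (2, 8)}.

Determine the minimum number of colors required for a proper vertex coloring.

1, 2, 3, 4, 9 are mutually adjacent (a clique of size 5), so at least 5 colors are needed.
5 colors suffice: 1=b, 2=c, 3=a, 4=e, 5=d, 6=e, 7=c, 8=d, 9=d. Every edge joins two different colors.

5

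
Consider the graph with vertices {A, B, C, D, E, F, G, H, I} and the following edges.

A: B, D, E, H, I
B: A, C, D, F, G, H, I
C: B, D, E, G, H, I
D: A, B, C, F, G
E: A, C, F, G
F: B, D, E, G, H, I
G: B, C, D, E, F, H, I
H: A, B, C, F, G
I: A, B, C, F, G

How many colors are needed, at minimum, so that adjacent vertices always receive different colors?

4

B, C, G, H are mutually adjacent (a clique of size 4), so at least 4 colors are needed.
4 colors suffice: color 1 → {A, G}; color 2 → {B, E}; color 3 → {C, F}; color 4 → {D, H, I}. Each edge has distinct colors on its endpoints.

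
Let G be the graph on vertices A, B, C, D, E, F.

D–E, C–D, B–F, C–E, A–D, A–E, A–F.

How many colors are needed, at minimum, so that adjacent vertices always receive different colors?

A, D, E are pairwise adjacent, so at least 3 colors are needed.
A valid assignment using 3 colors: A=red, B=red, C=red, D=blue, E=green, F=blue. No two adjacent vertices share a color.

3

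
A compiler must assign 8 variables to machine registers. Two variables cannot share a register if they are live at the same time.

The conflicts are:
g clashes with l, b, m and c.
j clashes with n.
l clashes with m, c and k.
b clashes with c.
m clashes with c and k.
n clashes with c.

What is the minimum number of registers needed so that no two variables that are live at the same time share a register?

g, l, m, c all conflict with each other, so at least 4 registers are needed.
A valid assignment using 4 registers: g=2, j=1, l=3, b=3, m=4, n=2, c=1, k=1. No two conflicting variables share a register.

4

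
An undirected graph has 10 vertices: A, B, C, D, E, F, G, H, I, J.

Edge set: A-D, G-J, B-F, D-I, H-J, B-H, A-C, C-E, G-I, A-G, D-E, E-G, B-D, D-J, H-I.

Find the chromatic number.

2

B and D are adjacent, so at least 2 colors are needed.
2 colors suffice: color red → {C, D, F, G, H}; color blue → {A, B, E, I, J}. Each edge has distinct colors on its endpoints.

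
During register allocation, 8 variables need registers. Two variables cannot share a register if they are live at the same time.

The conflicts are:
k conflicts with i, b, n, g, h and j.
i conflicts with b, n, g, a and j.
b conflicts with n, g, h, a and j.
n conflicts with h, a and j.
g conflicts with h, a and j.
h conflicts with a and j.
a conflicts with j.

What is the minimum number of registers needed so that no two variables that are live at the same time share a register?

5

k, i, b, g, j pairwise conflict, so at least 5 registers are needed.
5 registers suffice: register 1 → {b}; register 2 → {j}; register 3 → {n, g}; register 4 → {i, h}; register 5 → {k, a}. Each listed conflict is separated.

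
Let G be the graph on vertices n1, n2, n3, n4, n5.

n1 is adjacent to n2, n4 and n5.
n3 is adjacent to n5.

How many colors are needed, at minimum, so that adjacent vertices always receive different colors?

n1 and n4 are adjacent, so at least 2 colors are needed.
2 colors suffice: color 1 → {n1, n3}; color 2 → {n2, n4, n5}. Every edge joins two different colors.

2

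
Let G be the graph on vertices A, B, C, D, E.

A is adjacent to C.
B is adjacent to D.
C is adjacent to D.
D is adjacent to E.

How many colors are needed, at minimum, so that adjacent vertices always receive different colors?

C and D are adjacent, so at least 2 colors are needed.
2 colors suffice: color red → {A, D}; color blue → {B, C, E}. Each edge has distinct colors on its endpoints.

2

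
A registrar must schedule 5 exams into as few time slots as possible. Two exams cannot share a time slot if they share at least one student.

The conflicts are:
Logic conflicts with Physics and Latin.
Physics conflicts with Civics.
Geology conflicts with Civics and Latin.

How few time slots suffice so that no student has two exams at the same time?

3

The cycle Physics-Logic-Latin-Geology-Civics-Physics has odd length 5, so it cannot be 2-colored; at least 3 time slots are needed.
3 time slots suffice: time slot 1 → {Physics, Latin}; time slot 2 → {Logic, Civics}; time slot 3 → {Geology}. Each listed conflict is separated.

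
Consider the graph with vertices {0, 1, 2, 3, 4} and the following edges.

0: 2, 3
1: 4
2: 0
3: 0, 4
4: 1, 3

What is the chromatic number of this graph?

0 and 2 are adjacent, so at least 2 colors are needed.
2 colors suffice: 0=a, 1=b, 2=b, 3=b, 4=a. No two adjacent vertices share a color.

2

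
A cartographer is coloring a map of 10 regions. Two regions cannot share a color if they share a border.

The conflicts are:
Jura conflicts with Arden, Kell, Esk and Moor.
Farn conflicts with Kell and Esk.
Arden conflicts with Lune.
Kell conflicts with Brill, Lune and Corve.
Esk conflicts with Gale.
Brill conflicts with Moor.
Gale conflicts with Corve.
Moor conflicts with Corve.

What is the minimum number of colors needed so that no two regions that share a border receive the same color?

3

The cycle Esk-Jura-Moor-Corve-Gale-Esk has odd length 5, so it cannot be 2-colored; at least 3 colors are needed.
3 colors suffice: color 1 → {Arden, Kell, Esk, Moor}; color 2 → {Jura, Farn, Brill, Lune, Corve}; color 3 → {Gale}. Each listed conflict is separated.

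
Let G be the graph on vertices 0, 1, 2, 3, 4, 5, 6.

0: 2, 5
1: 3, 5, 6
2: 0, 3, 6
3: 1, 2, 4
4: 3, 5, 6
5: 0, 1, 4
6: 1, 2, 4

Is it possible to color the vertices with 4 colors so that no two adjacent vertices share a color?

Yes

The chromatic number is 3. The cycle 0-2-3-1-5-0 has odd length 5, so it cannot be 2-colored; at least 3 colors are needed.
One proper 3-coloring: 0=c, 1=b, 2=b, 3=a, 4=b, 5=a, 6=a.
Since 4 ≥ 3, a proper 4-coloring certainly exists.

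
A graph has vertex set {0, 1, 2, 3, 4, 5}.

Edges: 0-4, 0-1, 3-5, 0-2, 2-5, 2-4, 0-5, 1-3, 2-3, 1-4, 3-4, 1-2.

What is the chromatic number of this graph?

1, 2, 3, 4 are mutually adjacent (a clique of size 4), so at least 4 colors are needed.
A valid assignment using 4 colors: 0=b, 1=c, 2=a, 3=b, 4=d, 5=c. No two adjacent vertices share a color.

4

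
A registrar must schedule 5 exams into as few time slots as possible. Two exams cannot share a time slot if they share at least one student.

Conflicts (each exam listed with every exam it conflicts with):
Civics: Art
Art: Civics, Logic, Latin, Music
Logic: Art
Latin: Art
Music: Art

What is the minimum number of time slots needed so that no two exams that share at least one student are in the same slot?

2

Civics and Art conflict, so at least 2 time slots are needed.
A valid assignment using 2 time slots: Civics=2, Art=1, Logic=2, Latin=2, Music=2. No two conflicting exams share a time slot.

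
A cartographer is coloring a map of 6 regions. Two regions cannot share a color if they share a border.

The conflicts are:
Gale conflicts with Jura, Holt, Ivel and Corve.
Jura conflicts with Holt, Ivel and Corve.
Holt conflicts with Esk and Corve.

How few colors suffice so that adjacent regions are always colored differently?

4

Gale, Jura, Holt, Corve are mutually in conflict, so at least 4 colors are needed.
A valid assignment using 4 colors: Gale=3, Jura=2, Holt=1, Esk=2, Ivel=1, Corve=4. Each listed conflict is separated.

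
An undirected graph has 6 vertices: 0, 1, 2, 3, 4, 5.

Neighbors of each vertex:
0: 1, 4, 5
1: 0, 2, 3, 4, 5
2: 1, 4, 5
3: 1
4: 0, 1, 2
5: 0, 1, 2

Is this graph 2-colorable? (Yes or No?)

1, 2, 5 are mutually adjacent, so at least 3 colors are needed.
So 2 colors are not enough.

No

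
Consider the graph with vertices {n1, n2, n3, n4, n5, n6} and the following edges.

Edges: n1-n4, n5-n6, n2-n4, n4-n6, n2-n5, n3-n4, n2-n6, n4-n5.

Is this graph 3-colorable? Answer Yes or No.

No

n2, n4, n5, n6 are mutually adjacent (a clique of size 4), so at least 4 colors are needed.
So 3 colors are not enough.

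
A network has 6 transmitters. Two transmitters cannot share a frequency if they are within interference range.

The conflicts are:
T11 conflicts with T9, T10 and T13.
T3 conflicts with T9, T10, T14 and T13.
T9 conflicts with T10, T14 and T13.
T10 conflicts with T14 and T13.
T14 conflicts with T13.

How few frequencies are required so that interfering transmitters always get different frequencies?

5

T3, T9, T10, T14, T13 pairwise conflict, so at least 5 frequencies are needed.
5 frequencies suffice: frequency 1 → {T13}; frequency 2 → {T10}; frequency 3 → {T9}; frequency 4 → {T11, T3}; frequency 5 → {T14}. Every pair that conflicts lands in different frequencies.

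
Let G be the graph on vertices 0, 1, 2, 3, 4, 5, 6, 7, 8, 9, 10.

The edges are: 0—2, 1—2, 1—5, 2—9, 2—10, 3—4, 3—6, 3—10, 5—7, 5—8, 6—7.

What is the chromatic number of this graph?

The cycle 7-5-1-2-10-3-6-7 has odd length 7, so it cannot be 2-colored; at least 3 colors are needed.
One proper 3-coloring: 0=blue, 1=blue, 2=red, 3=red, 4=blue, 5=red, 6=blue, 7=green, 8=blue, 9=blue, 10=blue. No two adjacent vertices share a color.

3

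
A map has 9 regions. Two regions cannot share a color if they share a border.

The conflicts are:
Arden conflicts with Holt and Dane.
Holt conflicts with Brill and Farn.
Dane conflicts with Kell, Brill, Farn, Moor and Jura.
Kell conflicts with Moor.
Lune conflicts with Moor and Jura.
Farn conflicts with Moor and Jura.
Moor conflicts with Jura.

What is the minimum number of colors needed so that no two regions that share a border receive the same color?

4

Dane, Farn, Moor, Jura pairwise conflict, so at least 4 colors are needed.
One proper 4-coloring: Arden=2, Holt=1, Dane=1, Kell=3, Brill=2, Lune=1, Farn=4, Moor=2, Jura=3. Each listed conflict is separated.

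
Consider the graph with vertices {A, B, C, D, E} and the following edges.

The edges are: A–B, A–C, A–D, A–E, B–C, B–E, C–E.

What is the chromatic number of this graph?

A, B, C, E are mutually adjacent (a clique of size 4), so at least 4 colors are needed.
4 colors suffice: color 1 → {A}; color 2 → {D, E}; color 3 → {C}; color 4 → {B}. Each edge has distinct colors on its endpoints.

4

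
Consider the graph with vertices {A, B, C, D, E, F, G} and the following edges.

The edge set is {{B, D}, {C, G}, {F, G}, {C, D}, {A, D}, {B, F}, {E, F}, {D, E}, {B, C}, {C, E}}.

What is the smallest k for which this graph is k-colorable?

C, D, E are pairwise adjacent, so at least 3 colors are needed.
3 colors suffice: color 1 → {A, C, F}; color 2 → {D, G}; color 3 → {B, E}. Each edge has distinct colors on its endpoints.

3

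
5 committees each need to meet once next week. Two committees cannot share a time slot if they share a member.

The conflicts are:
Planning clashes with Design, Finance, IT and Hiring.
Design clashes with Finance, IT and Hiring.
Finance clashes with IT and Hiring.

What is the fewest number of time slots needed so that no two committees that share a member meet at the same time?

4

Planning, Design, Finance, IT pairwise conflict, so at least 4 time slots are needed.
4 time slots suffice: time slot 1 → {Design}; time slot 2 → {Finance}; time slot 3 → {Planning}; time slot 4 → {IT, Hiring}. Every pair that conflicts lands in different time slots.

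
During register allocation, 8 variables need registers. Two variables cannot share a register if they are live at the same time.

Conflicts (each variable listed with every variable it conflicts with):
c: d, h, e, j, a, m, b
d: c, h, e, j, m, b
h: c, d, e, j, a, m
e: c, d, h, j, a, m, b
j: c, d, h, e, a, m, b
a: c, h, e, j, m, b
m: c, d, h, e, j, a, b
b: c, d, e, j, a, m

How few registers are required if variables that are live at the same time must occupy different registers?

6

c, h, e, j, a, m pairwise conflict, so at least 6 registers are needed.
Using 6 registers: c=4, d=5, h=6, e=1, j=3, a=5, m=2, b=6. Every pair that conflicts lands in different registers.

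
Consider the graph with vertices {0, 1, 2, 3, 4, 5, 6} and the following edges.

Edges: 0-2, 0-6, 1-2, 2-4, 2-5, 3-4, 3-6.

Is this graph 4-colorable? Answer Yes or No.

The chromatic number is 3. The cycle 6-0-2-4-3-6 has odd length 5, so it cannot be 2-colored; at least 3 colors are needed.
3 colors suffice: color a → {2, 6}; color b → {0, 1, 3, 5}; color c → {4}.
Since 4 ≥ 3, a proper 4-coloring certainly exists.

Yes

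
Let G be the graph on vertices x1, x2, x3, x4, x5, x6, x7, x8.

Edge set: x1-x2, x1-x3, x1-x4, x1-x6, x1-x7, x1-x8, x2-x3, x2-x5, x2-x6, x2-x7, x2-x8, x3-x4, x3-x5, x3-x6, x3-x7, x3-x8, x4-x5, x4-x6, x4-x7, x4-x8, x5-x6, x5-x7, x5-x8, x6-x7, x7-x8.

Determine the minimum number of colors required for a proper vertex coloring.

x2, x3, x5, x7, x8 are mutually adjacent (a clique of size 5), so at least 5 colors are needed.
5 colors suffice: color R → {x7}; color B → {x3}; color G → {x6, x8}; color Y → {x2, x4}; color P → {x1, x5}. Each edge has distinct colors on its endpoints.

5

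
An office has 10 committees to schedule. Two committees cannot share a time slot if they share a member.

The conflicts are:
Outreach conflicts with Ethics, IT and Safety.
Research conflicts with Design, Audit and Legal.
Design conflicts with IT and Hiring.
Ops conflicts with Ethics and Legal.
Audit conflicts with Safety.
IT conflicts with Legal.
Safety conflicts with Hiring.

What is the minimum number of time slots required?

The cycle IT-Outreach-Safety-Hiring-Design-IT has odd length 5, so it cannot be 2-colored; at least 3 time slots are needed.
3 time slots suffice: Outreach=2, Research=2, Design=1, Ops=2, Audit=3, Ethics=1, IT=3, Legal=1, Safety=1, Hiring=2. No two conflicting committees share a time slot.

3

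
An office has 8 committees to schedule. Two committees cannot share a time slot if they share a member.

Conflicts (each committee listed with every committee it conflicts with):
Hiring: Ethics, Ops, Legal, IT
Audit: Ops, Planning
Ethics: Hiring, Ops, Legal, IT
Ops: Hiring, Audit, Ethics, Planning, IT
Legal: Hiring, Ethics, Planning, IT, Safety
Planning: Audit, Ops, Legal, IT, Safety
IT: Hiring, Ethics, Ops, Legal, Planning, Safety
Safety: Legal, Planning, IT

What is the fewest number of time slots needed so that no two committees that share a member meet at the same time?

4

Hiring, Ethics, Ops, IT pairwise conflict, so at least 4 time slots are needed.
4 time slots suffice: time slot 1 → {Audit, IT}; time slot 2 → {Ops, Legal}; time slot 3 → {Ethics, Planning}; time slot 4 → {Hiring, Safety}. Each listed conflict is separated.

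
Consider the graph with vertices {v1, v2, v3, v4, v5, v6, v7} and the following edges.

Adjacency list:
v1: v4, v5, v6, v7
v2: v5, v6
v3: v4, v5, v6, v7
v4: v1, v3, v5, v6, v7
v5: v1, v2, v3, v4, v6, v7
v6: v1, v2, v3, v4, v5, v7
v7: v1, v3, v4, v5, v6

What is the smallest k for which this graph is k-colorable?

v1, v4, v5, v6, v7 form a clique, so at least 5 colors are needed.
5 colors suffice: color red → {v6}; color blue → {v5}; color green → {v2, v4}; color yellow → {v7}; color purple → {v1, v3}. No two adjacent vertices share a color.

5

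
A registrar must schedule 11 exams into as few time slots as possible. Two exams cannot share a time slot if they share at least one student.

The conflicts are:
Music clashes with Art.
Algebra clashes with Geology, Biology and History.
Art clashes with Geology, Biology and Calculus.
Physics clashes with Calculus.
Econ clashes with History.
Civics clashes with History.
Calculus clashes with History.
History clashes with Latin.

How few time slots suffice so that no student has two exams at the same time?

The cycle History-Algebra-Biology-Art-Calculus-History has odd length 5, so it cannot be 2-colored; at least 3 time slots are needed.
3 time slots suffice: time slot 1 → {Art, Physics, History}; time slot 2 → {Music, Algebra, Econ, Civics, Calculus, Latin}; time slot 3 → {Geology, Biology}. Every pair that conflicts lands in different time slots.

3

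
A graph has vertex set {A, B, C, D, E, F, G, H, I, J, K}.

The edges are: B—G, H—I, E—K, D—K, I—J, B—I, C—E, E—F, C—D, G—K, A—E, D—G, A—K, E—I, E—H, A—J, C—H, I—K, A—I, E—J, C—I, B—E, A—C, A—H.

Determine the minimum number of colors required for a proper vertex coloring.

5

A, C, E, H, I form a clique, so at least 5 colors are needed.
5 colors suffice: color 1 → {E, G}; color 2 → {D, F, I}; color 3 → {A, B}; color 4 → {C, J, K}; color 5 → {H}. Each edge has distinct colors on its endpoints.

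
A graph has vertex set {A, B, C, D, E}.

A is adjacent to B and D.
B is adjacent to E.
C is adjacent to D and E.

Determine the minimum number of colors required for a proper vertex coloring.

The cycle A-D-C-E-B-A has odd length 5, so it cannot be 2-colored; at least 3 colors are needed.
3 colors suffice: A=3, B=1, C=1, D=2, E=2. Each edge has distinct colors on its endpoints.

3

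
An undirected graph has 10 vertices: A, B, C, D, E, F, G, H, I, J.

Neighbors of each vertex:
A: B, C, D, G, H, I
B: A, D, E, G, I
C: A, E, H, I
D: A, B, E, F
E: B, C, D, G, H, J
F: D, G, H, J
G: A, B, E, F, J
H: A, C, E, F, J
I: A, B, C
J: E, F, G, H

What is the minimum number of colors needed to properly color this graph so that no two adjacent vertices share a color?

3

B, E, G are pairwise adjacent, so at least 3 colors are needed.
One proper 3-coloring: A=1, B=2, C=2, D=3, E=1, F=1, G=3, H=3, I=3, J=2. Every edge joins two different colors.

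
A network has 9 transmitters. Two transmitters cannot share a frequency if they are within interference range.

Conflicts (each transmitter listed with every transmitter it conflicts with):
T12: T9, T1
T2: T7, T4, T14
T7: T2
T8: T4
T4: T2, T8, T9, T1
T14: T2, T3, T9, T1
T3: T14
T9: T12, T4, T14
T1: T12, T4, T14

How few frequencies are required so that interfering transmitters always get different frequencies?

2

T4 and T9 conflict, so at least 2 frequencies are needed.
2 frequencies suffice: frequency 1 → {T12, T7, T4, T14}; frequency 2 → {T2, T8, T3, T9, T1}. Each listed conflict is separated.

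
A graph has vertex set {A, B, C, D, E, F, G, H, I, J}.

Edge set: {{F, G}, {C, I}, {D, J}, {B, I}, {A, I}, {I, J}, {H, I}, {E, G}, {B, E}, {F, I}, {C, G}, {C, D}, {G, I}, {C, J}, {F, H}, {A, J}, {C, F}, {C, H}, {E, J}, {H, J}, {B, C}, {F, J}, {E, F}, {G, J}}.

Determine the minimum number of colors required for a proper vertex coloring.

C, F, G, I, J form a clique, so at least 5 colors are needed.
5 colors suffice: color red → {B, J}; color blue → {A, C, E}; color green → {D, I}; color yellow → {F}; color purple → {G, H}. Each edge has distinct colors on its endpoints.

5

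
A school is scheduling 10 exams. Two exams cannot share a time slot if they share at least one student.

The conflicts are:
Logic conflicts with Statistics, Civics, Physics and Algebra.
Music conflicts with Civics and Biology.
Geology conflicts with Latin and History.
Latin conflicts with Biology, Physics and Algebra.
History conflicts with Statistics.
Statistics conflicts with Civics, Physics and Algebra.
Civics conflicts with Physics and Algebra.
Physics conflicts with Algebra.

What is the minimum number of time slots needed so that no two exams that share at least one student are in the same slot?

5

Logic, Statistics, Civics, Physics, Algebra are mutually in conflict, so at least 5 time slots are needed.
Using 5 time slots: Logic=5, Music=1, Geology=3, Latin=2, History=1, Statistics=3, Civics=2, Biology=3, Physics=1, Algebra=4. No two conflicting exams share a time slot.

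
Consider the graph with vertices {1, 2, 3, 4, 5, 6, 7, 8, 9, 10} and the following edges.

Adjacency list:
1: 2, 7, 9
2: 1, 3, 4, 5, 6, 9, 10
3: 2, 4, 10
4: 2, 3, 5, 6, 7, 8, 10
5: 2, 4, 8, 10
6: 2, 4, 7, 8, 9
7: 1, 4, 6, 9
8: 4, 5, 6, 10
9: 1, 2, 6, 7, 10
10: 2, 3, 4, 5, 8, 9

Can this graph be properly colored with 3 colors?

No

4, 5, 8, 10 are pairwise adjacent (a clique of size 4), so at least 4 colors are needed.
So 3 colors are not enough.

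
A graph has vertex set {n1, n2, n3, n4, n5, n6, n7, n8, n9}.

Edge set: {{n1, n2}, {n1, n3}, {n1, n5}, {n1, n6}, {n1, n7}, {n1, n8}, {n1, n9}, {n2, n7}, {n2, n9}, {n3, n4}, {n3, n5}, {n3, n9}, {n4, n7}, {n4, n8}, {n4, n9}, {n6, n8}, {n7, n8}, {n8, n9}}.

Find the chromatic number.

n1, n3, n5 are mutually adjacent, so at least 3 colors are needed.
One proper 3-coloring: n1=1, n2=3, n3=3, n4=1, n5=2, n6=2, n7=2, n8=3, n9=2. Every edge joins two different colors.

3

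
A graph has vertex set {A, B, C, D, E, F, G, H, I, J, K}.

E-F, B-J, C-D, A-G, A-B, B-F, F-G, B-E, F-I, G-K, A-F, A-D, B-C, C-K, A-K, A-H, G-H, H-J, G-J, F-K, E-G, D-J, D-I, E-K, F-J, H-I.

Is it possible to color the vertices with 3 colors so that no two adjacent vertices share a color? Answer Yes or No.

No

A, F, G, K are mutually adjacent (a clique of size 4), so at least 4 colors are needed.
So 3 colors are not enough.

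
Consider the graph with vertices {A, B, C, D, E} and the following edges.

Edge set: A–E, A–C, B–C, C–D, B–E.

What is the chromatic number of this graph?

A and E are adjacent, so at least 2 colors are needed.
A valid assignment using 2 colors: A=blue, B=blue, C=red, D=blue, E=red. Every edge joins two different colors.

2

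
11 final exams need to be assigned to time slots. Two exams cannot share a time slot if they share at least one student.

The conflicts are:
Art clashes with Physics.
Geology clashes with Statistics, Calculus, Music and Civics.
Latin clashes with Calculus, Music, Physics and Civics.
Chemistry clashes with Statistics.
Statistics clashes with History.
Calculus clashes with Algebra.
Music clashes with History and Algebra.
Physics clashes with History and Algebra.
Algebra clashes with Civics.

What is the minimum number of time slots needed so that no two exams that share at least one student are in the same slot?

2

Calculus and Algebra conflict, so at least 2 time slots are needed.
2 time slots suffice: time slot 1 → {Art, Geology, Latin, Chemistry, History, Algebra}; time slot 2 → {Statistics, Calculus, Music, Physics, Civics}. No two conflicting exams share a time slot.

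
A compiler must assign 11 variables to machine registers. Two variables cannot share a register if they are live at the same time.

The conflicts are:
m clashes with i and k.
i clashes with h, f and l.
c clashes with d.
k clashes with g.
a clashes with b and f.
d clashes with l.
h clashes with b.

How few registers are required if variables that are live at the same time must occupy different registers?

3

The cycle a-f-i-h-b-a has odd length 5, so it cannot be 2-colored; at least 3 registers are needed.
A valid assignment using 3 registers: m=2, i=1, c=2, k=1, a=2, g=2, d=1, h=2, b=1, f=3, l=2. Each listed conflict is separated.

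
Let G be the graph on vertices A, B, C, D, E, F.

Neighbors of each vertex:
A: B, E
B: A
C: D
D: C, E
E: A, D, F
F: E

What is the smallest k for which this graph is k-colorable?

D and E are adjacent, so at least 2 colors are needed.
2 colors suffice: A=2, B=1, C=1, D=2, E=1, F=2. Each edge has distinct colors on its endpoints.

2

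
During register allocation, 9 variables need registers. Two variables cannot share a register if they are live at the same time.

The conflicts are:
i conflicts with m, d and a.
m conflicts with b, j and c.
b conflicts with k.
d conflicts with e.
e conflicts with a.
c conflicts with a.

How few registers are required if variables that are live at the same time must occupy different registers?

2

c and a conflict, so at least 2 registers are needed.
2 registers suffice: register 1 → {m, d, k, a}; register 2 → {i, b, j, e, c}. Each listed conflict is separated.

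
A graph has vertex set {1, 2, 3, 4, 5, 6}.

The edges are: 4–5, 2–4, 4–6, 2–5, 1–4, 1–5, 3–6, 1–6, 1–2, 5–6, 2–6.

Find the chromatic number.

1, 2, 4, 5, 6 are mutually adjacent (a clique of size 5), so at least 5 colors are needed.
5 colors suffice: color red → {6}; color blue → {1, 3}; color green → {2}; color yellow → {4}; color purple → {5}. No two adjacent vertices share a color.

5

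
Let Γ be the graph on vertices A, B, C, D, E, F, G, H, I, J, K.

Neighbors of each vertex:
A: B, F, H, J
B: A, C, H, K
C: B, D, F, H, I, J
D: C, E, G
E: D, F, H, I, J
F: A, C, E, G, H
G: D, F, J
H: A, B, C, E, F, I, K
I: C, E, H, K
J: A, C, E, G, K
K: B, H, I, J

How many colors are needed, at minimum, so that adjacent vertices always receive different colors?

H, I, K are mutually adjacent, so at least 3 colors are needed.
A valid assignment using 3 colors: A=2, B=3, C=2, D=1, E=2, F=3, G=2, H=1, I=3, J=1, K=2. No two adjacent vertices share a color.

3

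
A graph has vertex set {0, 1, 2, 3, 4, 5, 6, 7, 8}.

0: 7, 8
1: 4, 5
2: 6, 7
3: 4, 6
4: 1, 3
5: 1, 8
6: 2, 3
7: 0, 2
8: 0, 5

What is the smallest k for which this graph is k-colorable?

The cycle 2-6-3-4-1-5-8-0-7-2 has odd length 9, so it cannot be 2-colored; at least 3 colors are needed.
A valid assignment using 3 colors: 0=b, 1=a, 2=b, 3=c, 4=b, 5=b, 6=a, 7=a, 8=a. Every edge joins two different colors.

3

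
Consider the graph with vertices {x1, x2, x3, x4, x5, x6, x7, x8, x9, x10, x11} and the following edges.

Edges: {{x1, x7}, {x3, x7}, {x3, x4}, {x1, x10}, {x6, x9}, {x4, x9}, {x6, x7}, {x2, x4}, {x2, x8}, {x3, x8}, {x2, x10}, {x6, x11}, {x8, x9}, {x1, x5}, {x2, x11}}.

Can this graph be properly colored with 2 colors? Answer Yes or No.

The cycle x9-x8-x3-x7-x6-x9 has odd length 5, so it cannot be 2-colored; at least 3 colors are needed.
So 2 colors are not enough.

No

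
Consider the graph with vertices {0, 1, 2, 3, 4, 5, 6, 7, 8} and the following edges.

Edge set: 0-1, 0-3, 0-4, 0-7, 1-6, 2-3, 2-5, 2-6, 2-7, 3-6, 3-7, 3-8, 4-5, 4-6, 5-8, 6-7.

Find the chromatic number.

4

2, 3, 6, 7 form a clique, so at least 4 colors are needed.
4 colors suffice: color a → {0, 5, 6}; color b → {1, 3, 4}; color c → {7, 8}; color d → {2}. No two adjacent vertices share a color.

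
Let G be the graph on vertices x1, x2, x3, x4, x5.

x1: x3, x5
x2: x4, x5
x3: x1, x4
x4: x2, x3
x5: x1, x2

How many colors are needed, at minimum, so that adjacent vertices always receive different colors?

The cycle x3-x4-x2-x5-x1-x3 has odd length 5, so it cannot be 2-colored; at least 3 colors are needed.
3 colors suffice: x1=3, x2=1, x3=1, x4=2, x5=2. Each edge has distinct colors on its endpoints.

3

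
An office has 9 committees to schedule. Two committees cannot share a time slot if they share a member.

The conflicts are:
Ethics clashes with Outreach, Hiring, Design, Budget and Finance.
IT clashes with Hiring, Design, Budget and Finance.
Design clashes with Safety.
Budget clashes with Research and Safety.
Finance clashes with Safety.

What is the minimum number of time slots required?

2

Ethics and Hiring conflict, so at least 2 time slots are needed.
Using 2 time slots: Ethics=1, Outreach=2, IT=1, Hiring=2, Design=2, Budget=2, Research=1, Finance=2, Safety=1. Each listed conflict is separated.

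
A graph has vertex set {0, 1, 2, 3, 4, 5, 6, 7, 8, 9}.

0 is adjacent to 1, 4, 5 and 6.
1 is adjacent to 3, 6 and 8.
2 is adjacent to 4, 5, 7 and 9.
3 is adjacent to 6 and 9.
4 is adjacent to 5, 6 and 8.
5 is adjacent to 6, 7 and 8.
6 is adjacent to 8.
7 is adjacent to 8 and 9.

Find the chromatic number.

4, 5, 6, 8 are pairwise adjacent (a clique of size 4), so at least 4 colors are needed.
4 colors suffice: color red → {1, 5, 9}; color blue → {2, 6}; color green → {0, 3, 8}; color yellow → {4, 7}. Each edge has distinct colors on its endpoints.

4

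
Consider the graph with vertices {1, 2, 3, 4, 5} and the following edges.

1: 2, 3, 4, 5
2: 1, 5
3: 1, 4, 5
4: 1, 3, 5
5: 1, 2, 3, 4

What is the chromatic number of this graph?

1, 3, 4, 5 are mutually adjacent (a clique of size 4), so at least 4 colors are needed.
4 colors suffice: color a → {5}; color b → {1}; color c → {2, 3}; color d → {4}. No two adjacent vertices share a color.

4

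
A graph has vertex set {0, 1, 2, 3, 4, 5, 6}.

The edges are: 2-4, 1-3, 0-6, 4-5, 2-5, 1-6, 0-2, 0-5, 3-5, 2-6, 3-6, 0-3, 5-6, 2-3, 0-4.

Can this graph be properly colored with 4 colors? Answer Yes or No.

0, 2, 3, 5, 6 form a clique, so at least 5 colors are needed.
So 4 colors are not enough.

No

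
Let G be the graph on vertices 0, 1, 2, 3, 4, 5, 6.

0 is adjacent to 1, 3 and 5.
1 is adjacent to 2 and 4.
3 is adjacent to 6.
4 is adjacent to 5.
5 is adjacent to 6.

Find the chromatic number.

0 and 5 are adjacent, so at least 2 colors are needed.
2 colors suffice: color red → {1, 3, 5}; color blue → {0, 2, 4, 6}. No two adjacent vertices share a color.

2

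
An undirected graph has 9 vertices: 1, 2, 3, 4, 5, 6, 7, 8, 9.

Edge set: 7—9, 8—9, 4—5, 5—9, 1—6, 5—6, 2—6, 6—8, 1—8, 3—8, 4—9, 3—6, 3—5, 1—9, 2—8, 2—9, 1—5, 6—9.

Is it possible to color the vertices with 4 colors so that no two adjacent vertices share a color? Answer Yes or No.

The chromatic number is 4. 1, 6, 8, 9 form a clique, so at least 4 colors are needed.
4 colors suffice: 1=d, 2=d, 3=a, 4=b, 5=c, 6=b, 7=b, 8=c, 9=a.
That is already a proper 4-coloring.

Yes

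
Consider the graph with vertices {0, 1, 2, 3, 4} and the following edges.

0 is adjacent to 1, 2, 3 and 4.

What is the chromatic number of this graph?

0 and 3 are adjacent, so at least 2 colors are needed.
A valid assignment using 2 colors: 0=a, 1=b, 2=b, 3=b, 4=b. No two adjacent vertices share a color.

2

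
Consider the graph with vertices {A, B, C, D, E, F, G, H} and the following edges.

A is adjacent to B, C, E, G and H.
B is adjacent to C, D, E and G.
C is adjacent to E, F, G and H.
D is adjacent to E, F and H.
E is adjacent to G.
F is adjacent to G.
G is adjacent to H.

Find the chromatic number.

A, B, C, E, G are pairwise adjacent (a clique of size 5), so at least 5 colors are needed.
5 colors suffice: color 1 → {C, D}; color 2 → {G}; color 3 → {E, F, H}; color 4 → {B}; color 5 → {A}. No two adjacent vertices share a color.

5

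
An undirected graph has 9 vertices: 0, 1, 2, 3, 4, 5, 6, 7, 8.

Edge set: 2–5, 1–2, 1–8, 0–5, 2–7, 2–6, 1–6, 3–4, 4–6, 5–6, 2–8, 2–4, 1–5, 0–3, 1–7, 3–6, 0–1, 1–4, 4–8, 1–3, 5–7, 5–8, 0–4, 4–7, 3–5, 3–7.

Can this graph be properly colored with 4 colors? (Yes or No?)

Yes

The chromatic number is 4. 1, 3, 5, 6 are pairwise adjacent (a clique of size 4), so at least 4 colors are needed.
4 colors suffice: color red → {1}; color blue → {4, 5}; color green → {2, 3}; color yellow → {0, 6, 7, 8}.
That is already a proper 4-coloring.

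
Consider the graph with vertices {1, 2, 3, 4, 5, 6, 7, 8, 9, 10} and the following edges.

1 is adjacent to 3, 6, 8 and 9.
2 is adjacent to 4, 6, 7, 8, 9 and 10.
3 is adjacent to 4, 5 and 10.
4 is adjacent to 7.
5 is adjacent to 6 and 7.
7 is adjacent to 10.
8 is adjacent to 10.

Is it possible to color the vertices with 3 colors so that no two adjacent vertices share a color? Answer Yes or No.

The chromatic number is 3. 2, 8, 10 are mutually adjacent, so at least 3 colors are needed.
3 colors suffice: color red → {2, 3}; color blue → {1, 4, 5, 10}; color green → {6, 7, 8, 9}.
That is already a proper 3-coloring.

Yes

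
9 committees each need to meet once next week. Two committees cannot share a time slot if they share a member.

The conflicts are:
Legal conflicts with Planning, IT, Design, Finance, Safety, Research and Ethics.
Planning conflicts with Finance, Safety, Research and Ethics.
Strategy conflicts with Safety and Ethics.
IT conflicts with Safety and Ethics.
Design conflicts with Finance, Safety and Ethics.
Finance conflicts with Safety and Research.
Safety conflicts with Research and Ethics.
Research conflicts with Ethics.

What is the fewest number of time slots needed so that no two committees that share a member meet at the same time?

5

Legal, Planning, Safety, Research, Ethics all conflict with each other, so at least 5 time slots are needed.
5 time slots suffice: Legal=3, Planning=4, Strategy=3, IT=4, Design=4, Finance=2, Safety=1, Research=5, Ethics=2. No two conflicting committees share a time slot.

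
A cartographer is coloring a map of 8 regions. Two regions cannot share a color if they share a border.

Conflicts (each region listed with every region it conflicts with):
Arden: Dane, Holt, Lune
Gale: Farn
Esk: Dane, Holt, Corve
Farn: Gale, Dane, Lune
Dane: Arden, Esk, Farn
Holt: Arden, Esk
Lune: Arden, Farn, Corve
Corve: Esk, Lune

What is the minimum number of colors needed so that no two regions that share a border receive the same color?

The cycle Holt-Esk-Corve-Lune-Arden-Holt has odd length 5, so it cannot be 2-colored; at least 3 colors are needed.
3 colors suffice: color 1 → {Arden, Esk, Farn}; color 2 → {Gale, Dane, Holt, Lune}; color 3 → {Corve}. No two conflicting regions share a color.

3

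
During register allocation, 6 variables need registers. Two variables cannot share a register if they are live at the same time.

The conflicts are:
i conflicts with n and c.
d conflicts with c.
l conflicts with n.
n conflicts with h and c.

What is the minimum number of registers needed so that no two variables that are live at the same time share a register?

3

i, n, c are mutually in conflict, so at least 3 registers are needed.
3 registers suffice: register 1 → {d, n}; register 2 → {l, h, c}; register 3 → {i}. Each listed conflict is separated.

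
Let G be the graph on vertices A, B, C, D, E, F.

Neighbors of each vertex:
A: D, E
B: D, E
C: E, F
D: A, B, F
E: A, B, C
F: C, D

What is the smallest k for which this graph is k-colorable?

3

The cycle E-C-F-D-B-E has odd length 5, so it cannot be 2-colored; at least 3 colors are needed.
3 colors suffice: color 1 → {D, E}; color 2 → {A, B, F}; color 3 → {C}. Every edge joins two different colors.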